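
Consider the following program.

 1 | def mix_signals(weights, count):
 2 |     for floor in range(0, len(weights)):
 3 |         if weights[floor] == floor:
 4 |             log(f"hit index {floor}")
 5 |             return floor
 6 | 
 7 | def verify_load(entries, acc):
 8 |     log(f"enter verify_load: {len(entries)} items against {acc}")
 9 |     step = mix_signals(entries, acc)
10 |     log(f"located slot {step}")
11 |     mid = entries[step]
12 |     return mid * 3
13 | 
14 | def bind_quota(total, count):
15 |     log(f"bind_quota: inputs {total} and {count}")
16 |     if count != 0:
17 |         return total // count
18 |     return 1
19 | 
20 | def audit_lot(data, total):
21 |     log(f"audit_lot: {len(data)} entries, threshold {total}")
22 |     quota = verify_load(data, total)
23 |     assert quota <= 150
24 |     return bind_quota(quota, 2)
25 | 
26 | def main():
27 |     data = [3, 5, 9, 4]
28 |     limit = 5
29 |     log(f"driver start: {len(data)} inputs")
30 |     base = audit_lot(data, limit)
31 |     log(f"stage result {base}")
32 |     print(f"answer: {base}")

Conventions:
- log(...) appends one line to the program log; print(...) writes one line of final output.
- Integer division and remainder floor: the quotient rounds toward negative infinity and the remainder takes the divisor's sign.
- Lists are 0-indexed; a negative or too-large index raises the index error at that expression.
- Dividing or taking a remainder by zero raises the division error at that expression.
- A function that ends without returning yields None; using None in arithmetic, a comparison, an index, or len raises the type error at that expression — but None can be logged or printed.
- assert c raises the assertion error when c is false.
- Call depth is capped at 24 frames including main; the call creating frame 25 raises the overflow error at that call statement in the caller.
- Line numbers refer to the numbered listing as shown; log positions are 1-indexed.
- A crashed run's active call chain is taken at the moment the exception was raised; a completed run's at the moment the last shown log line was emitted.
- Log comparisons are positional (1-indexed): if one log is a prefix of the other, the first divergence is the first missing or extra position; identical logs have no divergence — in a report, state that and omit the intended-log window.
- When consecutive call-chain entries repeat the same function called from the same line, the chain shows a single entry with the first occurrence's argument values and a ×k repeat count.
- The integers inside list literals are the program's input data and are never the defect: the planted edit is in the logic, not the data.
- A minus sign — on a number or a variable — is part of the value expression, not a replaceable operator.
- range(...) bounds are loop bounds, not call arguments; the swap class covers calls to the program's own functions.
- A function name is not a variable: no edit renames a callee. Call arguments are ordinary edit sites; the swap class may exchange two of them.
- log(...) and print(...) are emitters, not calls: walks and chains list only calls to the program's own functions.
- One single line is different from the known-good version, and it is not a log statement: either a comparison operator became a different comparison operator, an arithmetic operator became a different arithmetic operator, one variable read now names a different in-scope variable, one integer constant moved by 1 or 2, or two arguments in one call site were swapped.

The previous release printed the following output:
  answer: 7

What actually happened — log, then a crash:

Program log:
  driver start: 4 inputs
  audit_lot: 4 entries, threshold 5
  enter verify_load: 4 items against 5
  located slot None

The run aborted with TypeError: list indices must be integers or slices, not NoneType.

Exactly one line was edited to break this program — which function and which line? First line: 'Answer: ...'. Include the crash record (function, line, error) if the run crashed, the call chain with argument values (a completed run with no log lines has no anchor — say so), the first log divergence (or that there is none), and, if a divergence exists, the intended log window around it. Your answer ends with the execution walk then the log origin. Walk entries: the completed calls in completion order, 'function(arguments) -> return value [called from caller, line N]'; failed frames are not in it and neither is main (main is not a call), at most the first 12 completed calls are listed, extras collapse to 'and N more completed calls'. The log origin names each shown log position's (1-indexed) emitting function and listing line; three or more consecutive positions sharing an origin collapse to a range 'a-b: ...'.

Answer: the defect is in mix_signals at line 3.
The tell: The earliest visible damage is log position 4 — 'located slot None' rather than the intended 'hit index 1'.
Crash: verify_load, line 11, TypeError.
Call chain: main -> audit_lot([3, 5, 9, 4], 5) (called at line 30) -> verify_load([3, 5, 9, 4], 5) (called at line 22).
First divergence: at position 4 the run shows 'located slot None' where the working version logs 'hit index 1'.
Intended log window:
  2: audit_lot: 4 entries, threshold 5
  3: enter verify_load: 4 items against 5
  4: hit index 1
  5: located slot 1
Execution walk:
  mix_signals([3, 5, 9, 4], 5) -> None  [called from verify_load, line 9]
Origin of each log line:
  1: from main, line 29
  2: from audit_lot, line 21
  3: from verify_load, line 8
  4: from verify_load, line 10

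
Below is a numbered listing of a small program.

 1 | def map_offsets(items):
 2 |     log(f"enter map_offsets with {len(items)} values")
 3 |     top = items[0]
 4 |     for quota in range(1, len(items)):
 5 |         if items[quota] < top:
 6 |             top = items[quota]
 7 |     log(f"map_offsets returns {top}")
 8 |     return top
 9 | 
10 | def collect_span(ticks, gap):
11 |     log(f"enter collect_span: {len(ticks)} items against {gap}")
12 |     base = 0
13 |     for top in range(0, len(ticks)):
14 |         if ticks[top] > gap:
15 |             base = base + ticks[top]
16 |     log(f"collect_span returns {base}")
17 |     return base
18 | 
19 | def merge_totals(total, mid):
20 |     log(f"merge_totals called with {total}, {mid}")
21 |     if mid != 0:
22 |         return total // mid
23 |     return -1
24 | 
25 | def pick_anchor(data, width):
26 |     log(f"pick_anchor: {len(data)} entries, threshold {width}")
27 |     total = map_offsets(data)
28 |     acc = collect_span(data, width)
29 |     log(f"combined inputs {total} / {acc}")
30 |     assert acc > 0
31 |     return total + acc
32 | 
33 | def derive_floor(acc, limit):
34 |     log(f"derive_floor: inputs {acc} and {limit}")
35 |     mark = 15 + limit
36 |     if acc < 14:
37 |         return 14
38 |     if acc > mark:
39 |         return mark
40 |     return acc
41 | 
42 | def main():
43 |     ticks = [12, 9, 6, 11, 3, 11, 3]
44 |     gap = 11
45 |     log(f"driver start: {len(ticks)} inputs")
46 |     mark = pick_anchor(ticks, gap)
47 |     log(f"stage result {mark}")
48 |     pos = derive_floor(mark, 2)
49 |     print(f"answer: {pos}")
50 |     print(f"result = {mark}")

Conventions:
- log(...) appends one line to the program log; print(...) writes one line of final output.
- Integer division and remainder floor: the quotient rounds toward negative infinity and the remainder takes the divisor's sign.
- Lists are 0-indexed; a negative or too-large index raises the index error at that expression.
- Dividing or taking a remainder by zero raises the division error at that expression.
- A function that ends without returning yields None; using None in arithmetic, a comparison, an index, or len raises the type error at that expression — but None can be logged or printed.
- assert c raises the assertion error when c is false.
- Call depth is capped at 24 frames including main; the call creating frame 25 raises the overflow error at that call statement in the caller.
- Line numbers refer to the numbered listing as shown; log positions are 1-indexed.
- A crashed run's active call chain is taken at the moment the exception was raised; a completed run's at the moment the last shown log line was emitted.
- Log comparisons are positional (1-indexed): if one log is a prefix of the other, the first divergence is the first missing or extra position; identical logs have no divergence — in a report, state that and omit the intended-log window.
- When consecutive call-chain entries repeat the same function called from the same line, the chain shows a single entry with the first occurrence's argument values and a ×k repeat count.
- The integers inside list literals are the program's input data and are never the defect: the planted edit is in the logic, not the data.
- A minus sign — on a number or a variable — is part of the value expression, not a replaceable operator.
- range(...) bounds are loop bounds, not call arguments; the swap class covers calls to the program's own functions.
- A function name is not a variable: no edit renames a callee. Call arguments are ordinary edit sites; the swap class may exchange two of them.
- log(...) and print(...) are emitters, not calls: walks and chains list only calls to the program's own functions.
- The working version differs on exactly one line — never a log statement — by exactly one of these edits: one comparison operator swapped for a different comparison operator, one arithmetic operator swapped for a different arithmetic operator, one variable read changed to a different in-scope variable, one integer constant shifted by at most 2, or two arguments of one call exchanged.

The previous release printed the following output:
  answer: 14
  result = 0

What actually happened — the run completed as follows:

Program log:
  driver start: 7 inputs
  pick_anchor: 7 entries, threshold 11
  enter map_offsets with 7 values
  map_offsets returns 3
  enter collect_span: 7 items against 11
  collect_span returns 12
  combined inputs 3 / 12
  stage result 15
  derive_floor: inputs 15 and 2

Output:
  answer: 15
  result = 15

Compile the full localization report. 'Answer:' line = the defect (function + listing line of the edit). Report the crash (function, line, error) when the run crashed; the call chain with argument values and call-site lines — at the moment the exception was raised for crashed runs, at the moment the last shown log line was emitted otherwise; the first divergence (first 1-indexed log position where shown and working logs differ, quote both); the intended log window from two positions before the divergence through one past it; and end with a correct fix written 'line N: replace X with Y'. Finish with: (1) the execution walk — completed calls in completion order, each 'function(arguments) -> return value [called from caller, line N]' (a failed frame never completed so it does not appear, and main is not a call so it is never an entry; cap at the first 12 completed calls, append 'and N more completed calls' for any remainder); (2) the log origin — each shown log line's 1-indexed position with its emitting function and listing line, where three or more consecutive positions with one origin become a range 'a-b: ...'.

Answer: the defect is in pick_anchor at line 31.
Key fact: Position 8 is the first bad log line: 'stage result 15' should read 'stage result 0'.
Call chain: main -> derive_floor(15, 2) (called at line 48).
First divergence: position 8 — shown 'stage result 15', intended 'stage result 0'.
Intended log window:
  6: collect_span returns 12
  7: combined inputs 3 / 12
  8: stage result 0
  9: derive_floor: inputs 0 and 2
Execution walk:
  map_offsets([12, 9, 6, 11, 3, 11, 3]) -> 3  [called from pick_anchor, line 27]
  collect_span([12, 9, 6, 11, 3, 11, 3], 11) -> 12  [called from pick_anchor, line 28]
  pick_anchor([12, 9, 6, 11, 3, 11, 3], 11) -> 15  [called from main, line 46]
  derive_floor(15, 2) -> 15  [called from main, line 48]
Log origin:
  1: logged in main at line 45
  2: logged in pick_anchor at line 26
  3: logged in map_offsets at line 2
  4: logged in map_offsets at line 7
  5: logged in collect_span at line 11
  6: logged in collect_span at line 16
  7: logged in pick_anchor at line 29
  8: logged in main at line 47
  9: logged in derive_floor at line 34
A correct fix: line 31: replace `+` with `//`.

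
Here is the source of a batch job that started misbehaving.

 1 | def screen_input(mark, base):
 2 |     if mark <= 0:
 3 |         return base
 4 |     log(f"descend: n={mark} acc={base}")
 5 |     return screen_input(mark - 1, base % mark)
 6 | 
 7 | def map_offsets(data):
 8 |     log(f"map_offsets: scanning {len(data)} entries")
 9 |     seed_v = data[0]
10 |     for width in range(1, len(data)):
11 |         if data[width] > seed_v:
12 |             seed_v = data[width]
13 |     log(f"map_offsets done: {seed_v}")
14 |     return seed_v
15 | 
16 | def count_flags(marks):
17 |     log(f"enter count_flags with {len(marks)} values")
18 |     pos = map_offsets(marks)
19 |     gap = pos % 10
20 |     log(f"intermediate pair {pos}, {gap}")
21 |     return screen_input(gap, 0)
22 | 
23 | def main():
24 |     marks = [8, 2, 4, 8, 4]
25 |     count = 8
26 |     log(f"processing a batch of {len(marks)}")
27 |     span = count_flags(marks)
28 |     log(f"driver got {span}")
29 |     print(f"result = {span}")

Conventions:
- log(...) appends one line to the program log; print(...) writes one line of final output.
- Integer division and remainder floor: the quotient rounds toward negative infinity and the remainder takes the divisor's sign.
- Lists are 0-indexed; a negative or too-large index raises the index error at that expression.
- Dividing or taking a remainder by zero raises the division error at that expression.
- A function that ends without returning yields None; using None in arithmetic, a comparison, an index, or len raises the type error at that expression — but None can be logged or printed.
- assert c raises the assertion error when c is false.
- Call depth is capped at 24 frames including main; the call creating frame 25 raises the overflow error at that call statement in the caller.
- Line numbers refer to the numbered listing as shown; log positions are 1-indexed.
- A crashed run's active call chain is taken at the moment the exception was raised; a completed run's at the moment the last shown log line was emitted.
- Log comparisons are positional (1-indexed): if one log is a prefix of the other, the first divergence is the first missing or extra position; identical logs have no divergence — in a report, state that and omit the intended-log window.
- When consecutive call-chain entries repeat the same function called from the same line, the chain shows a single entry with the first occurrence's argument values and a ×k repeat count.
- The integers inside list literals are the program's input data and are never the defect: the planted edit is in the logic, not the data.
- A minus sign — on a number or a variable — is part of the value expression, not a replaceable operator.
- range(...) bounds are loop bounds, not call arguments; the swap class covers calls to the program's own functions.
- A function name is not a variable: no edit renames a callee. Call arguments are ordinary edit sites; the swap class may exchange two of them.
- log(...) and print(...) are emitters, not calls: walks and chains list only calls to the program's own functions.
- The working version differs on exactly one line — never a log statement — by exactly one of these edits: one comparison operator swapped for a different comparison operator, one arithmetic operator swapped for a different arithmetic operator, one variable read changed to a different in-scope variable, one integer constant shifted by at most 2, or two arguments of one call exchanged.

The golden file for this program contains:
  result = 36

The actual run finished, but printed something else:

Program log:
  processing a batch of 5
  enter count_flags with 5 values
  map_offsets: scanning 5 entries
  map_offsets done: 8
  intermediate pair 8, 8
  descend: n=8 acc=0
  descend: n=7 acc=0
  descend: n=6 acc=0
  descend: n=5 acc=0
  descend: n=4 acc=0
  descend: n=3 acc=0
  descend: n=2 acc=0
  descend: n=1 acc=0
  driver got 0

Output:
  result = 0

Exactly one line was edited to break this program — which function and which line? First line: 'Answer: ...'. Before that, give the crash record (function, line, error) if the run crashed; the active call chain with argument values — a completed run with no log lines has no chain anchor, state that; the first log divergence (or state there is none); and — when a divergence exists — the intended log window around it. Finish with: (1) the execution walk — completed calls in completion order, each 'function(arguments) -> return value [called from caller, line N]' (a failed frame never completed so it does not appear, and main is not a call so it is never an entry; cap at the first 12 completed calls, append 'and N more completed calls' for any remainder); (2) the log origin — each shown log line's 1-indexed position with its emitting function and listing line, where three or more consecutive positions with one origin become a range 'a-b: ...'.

Answer: the defect is in screen_input at line 5.
Key fact: Log line 7 is where behavior first shows: 'descend: n=7 acc=0' appears instead of 'descend: n=7 acc=8'.
Call chain: main.
First divergence: at position 7 the run shows 'descend: n=7 acc=0' where the working version logs 'descend: n=7 acc=8'.
Intended log window:
  5: intermediate pair 8, 8
  6: descend: n=8 acc=0
  7: descend: n=7 acc=8
  8: descend: n=6 acc=15
Execution walk:
  map_offsets([8, 2, 4, 8, 4]) -> 8  [called from count_flags, line 18]
  screen_input(0, 0) -> 0  [called from screen_input, line 5]
  screen_input(1, 0) -> 0  [called from screen_input, line 5]
  screen_input(2, 0) -> 0  [called from screen_input, line 5]
  screen_input(3, 0) -> 0  [called from screen_input, line 5]
  screen_input(4, 0) -> 0  [called from screen_input, line 5]
  screen_input(5, 0) -> 0  [called from screen_input, line 5]
  screen_input(6, 0) -> 0  [called from screen_input, line 5]
  screen_input(7, 0) -> 0  [called from screen_input, line 5]
  screen_input(8, 0) -> 0  [called from count_flags, line 21]
  count_flags([8, 2, 4, 8, 4]) -> 0  [called from main, line 27]
Log origin:
  1: emitted by main (line 26)
  2: emitted by count_flags (line 17)
  3: emitted by map_offsets (line 8)
  4: emitted by map_offsets (line 13)
  5: emitted by count_flags (line 20)
  6-13: emitted by screen_input (line 4)
  14: emitted by main (line 28)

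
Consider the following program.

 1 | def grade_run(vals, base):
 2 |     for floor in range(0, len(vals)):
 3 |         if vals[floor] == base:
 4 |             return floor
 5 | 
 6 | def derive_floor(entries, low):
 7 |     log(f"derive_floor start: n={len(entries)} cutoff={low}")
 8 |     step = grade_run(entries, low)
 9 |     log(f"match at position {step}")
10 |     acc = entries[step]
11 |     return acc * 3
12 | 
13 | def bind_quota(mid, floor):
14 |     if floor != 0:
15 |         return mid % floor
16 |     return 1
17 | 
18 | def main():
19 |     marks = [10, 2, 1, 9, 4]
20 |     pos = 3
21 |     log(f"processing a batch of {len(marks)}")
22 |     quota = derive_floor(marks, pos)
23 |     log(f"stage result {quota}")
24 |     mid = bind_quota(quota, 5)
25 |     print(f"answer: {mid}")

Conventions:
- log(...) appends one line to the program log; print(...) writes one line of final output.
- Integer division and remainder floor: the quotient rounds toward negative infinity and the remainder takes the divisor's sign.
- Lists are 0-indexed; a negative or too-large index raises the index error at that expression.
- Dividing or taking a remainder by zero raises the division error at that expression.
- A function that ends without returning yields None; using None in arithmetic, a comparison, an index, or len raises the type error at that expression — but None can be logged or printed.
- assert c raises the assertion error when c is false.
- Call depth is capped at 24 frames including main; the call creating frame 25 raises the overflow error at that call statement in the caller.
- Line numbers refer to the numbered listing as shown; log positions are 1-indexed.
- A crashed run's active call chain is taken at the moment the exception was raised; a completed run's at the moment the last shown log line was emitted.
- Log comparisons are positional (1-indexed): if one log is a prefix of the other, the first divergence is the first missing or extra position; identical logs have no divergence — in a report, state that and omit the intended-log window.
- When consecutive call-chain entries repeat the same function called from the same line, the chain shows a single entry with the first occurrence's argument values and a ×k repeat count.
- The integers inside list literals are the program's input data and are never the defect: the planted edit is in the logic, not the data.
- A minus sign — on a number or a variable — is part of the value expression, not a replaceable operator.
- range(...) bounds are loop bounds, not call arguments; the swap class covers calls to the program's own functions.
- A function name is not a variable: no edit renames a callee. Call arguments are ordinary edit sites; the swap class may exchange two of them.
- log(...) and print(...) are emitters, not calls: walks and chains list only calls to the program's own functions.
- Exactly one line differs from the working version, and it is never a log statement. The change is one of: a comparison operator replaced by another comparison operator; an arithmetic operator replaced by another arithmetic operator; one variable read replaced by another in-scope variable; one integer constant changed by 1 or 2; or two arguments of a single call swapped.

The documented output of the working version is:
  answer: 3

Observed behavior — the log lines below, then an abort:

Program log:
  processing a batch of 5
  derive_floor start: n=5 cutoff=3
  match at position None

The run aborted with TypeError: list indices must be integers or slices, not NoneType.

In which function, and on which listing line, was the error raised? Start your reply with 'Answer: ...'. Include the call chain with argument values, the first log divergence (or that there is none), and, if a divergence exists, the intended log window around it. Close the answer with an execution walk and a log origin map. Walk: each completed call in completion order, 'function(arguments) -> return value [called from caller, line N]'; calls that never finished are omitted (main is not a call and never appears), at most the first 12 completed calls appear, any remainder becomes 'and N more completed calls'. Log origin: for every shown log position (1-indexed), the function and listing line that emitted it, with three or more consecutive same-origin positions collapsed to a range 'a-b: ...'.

Answer: the error was raised in derive_floor, line 10.
Key fact: Everything matches until log position 2, which reads 'derive_floor start: n=5 cutoff=3' in place of 'derive_floor start: n=5 cutoff=1'.
Call chain: main -> derive_floor([10, 2, 1, 9, 4], 3) (called at line 22).
First divergence: at position 2 the run shows 'derive_floor start: n=5 cutoff=3' where the working version logs 'derive_floor start: n=5 cutoff=1'.
Intended log window:
  1: processing a batch of 5
  2: derive_floor start: n=5 cutoff=1
  3: match at position 2
Execution walk:
  grade_run([10, 2, 1, 9, 4], 3) -> None  [called from derive_floor, line 8]
Log origins:
  1: from main, line 21
  2: from derive_floor, line 7
  3: from derive_floor, line 9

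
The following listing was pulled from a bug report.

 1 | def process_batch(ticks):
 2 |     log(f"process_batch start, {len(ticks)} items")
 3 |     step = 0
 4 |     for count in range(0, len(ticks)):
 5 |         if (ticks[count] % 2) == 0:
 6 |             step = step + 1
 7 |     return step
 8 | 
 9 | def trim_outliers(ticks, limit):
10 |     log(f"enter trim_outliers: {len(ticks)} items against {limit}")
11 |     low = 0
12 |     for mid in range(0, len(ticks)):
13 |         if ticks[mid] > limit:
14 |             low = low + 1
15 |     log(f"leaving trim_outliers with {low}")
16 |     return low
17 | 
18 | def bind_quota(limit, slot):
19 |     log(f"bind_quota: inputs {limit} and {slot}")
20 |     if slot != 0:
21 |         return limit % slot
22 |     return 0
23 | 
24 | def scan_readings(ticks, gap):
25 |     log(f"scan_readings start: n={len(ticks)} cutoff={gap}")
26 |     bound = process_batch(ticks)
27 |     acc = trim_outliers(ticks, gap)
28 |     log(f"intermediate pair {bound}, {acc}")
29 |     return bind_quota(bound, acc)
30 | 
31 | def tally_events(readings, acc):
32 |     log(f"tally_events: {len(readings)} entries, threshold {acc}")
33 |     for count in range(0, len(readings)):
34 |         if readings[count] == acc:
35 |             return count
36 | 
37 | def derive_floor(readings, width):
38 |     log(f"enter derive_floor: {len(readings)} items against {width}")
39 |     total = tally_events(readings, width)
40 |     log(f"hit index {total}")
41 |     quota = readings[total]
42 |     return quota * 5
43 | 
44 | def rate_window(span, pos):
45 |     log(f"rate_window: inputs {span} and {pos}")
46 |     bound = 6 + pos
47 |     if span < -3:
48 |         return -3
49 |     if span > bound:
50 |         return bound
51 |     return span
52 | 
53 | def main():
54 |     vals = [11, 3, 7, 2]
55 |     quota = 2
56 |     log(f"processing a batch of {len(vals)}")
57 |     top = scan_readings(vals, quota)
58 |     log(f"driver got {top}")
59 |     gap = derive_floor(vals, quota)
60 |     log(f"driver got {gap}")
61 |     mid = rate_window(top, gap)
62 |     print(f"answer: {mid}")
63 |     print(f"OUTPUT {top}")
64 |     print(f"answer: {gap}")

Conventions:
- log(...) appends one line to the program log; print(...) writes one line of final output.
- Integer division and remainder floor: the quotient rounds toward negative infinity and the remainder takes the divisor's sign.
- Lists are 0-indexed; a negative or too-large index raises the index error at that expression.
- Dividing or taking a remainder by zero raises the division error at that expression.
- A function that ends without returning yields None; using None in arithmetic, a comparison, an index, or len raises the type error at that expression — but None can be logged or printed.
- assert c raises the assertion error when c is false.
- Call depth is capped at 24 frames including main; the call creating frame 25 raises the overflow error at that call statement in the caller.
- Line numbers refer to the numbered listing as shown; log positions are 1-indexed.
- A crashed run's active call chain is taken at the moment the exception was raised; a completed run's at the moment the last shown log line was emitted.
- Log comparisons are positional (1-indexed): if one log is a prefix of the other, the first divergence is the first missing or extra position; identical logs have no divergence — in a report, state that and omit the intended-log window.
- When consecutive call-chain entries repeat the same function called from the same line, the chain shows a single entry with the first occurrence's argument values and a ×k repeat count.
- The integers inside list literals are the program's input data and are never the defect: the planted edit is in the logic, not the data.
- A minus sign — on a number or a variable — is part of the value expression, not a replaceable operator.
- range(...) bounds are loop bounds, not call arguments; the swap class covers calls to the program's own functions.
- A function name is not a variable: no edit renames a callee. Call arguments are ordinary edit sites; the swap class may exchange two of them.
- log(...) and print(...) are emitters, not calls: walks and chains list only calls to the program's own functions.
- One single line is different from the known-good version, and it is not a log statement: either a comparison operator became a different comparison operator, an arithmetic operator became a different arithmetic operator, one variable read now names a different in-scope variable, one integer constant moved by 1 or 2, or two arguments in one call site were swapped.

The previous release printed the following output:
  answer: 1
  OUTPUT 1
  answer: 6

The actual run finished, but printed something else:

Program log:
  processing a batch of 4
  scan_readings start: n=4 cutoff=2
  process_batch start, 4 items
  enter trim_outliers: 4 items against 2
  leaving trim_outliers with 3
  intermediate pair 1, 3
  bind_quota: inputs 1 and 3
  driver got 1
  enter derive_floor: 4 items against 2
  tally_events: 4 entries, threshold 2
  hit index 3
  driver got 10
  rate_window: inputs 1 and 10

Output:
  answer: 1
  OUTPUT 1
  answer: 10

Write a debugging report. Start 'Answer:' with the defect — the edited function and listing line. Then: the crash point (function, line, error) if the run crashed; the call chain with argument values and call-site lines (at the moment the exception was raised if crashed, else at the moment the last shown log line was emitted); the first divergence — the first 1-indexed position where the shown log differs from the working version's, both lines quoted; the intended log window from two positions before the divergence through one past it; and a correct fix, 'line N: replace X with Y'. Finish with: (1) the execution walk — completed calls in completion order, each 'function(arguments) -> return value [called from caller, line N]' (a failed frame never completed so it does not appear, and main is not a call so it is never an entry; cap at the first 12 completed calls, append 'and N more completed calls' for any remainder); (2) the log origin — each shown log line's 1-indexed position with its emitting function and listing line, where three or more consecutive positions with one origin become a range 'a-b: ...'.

Answer: the defect is in derive_floor at line 42.
Key fact: Position 12 is the first bad log line: 'driver got 10' should read 'driver got 6'.
Call chain: main -> rate_window(1, 10) (called at line 61).
First divergence: at position 12 the run shows 'driver got 10' where the working version logs 'driver got 6'.
Intended log window:
  10: tally_events: 4 entries, threshold 2
  11: hit index 3
  12: driver got 6
  13: rate_window: inputs 1 and 6
Execution walk:
  process_batch([11, 3, 7, 2]) -> 1  [called from scan_readings, line 26]
  trim_outliers([11, 3, 7, 2], 2) -> 3  [called from scan_readings, line 27]
  bind_quota(1, 3) -> 1  [called from scan_readings, line 29]
  scan_readings([11, 3, 7, 2], 2) -> 1  [called from main, line 57]
  tally_events([11, 3, 7, 2], 2) -> 3  [called from derive_floor, line 39]
  derive_floor([11, 3, 7, 2], 2) -> 10  [called from main, line 59]
  rate_window(1, 10) -> 1  [called from main, line 61]
Log origins:
  1: logged in main at line 56
  2: logged in scan_readings at line 25
  3: logged in process_batch at line 2
  4: logged in trim_outliers at line 10
  5: logged in trim_outliers at line 15
  6: logged in scan_readings at line 28
  7: logged in bind_quota at line 19
  8: logged in main at line 58
  9: logged in derive_floor at line 38
  10: logged in tally_events at line 32
  11: logged in derive_floor at line 40
  12: logged in main at line 60
  13: logged in rate_window at line 45
A correct fix: line 42: replace `5` with `3`.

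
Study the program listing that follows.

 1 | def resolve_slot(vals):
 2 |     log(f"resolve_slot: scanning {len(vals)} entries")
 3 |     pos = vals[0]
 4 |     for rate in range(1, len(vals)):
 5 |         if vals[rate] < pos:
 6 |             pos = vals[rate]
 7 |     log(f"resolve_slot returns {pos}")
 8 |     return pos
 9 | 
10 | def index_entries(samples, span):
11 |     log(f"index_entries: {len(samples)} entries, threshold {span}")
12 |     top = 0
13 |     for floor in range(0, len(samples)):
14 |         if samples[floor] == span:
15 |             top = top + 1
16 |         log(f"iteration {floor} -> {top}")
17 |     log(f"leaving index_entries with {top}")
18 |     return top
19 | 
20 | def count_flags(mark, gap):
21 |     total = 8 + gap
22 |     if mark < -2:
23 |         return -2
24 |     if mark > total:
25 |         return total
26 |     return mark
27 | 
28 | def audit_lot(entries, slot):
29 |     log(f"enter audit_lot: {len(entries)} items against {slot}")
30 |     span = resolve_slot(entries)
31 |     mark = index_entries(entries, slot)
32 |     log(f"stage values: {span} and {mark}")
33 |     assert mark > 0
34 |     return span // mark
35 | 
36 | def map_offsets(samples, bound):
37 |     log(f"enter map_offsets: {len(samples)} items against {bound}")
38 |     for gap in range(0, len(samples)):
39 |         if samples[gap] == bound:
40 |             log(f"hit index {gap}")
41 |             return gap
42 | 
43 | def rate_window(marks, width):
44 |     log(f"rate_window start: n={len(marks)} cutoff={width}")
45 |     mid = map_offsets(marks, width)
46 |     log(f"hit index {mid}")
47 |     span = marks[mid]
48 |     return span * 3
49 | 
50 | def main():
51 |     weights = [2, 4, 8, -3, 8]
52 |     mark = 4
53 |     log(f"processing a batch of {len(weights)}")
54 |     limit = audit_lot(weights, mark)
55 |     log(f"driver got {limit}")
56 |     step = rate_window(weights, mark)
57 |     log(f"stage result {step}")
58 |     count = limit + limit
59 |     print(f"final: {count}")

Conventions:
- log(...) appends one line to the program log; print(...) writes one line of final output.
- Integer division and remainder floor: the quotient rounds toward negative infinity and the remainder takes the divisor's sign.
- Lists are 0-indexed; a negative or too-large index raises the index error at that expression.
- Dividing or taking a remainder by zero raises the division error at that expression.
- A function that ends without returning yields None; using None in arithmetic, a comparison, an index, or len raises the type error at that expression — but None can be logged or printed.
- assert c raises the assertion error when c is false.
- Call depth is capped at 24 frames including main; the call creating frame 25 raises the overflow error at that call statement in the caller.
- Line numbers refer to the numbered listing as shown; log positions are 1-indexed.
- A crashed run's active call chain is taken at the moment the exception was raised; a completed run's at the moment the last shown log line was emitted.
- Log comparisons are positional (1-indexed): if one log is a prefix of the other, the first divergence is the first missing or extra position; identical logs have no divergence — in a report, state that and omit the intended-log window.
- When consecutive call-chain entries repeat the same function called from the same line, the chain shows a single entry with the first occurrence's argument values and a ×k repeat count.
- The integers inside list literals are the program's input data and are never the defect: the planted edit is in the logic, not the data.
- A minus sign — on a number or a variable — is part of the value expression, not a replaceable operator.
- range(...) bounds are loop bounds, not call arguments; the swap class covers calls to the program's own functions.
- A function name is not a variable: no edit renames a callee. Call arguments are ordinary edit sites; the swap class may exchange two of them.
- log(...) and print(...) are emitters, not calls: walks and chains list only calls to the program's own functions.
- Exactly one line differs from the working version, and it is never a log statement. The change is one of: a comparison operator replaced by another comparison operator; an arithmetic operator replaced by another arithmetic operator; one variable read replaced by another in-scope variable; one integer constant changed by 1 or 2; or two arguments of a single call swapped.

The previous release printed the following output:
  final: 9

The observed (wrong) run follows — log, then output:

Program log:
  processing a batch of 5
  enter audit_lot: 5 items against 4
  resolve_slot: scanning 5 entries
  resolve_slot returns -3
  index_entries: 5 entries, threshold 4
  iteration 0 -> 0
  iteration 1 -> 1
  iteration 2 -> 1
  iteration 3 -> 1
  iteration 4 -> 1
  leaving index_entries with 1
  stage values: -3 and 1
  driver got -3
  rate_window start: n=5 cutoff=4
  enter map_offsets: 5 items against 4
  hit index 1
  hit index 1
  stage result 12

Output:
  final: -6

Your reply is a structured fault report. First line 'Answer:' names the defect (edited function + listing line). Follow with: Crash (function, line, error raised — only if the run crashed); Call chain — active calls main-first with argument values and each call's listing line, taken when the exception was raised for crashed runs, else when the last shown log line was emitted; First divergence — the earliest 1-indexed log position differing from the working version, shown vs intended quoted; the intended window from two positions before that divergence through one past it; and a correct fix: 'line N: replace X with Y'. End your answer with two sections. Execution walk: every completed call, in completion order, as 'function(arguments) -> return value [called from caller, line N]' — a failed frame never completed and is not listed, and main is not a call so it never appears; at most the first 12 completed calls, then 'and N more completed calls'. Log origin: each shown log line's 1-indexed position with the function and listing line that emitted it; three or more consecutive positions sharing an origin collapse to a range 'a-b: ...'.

Answer: the defect is in main at line 58.
Key fact: Every logged value matches the working version; the printed result is what differs.
Call chain: main.
First divergence: none (the log streams are identical).
Execution walk:
  resolve_slot([2, 4, 8, -3, 8]) -> -3  [called from audit_lot, line 30]
  index_entries([2, 4, 8, -3, 8], 4) -> 1  [called from audit_lot, line 31]
  audit_lot([2, 4, 8, -3, 8], 4) -> -3  [called from main, line 54]
  map_offsets([2, 4, 8, -3, 8], 4) -> 1  [called from rate_window, line 45]
  rate_window([2, 4, 8, -3, 8], 4) -> 12  [called from main, line 56]
Log line origins:
  1 — main, line 53
  2 — audit_lot, line 29
  3 — resolve_slot, line 2
  4 — resolve_slot, line 7
  5 — index_entries, line 11
  6-10 — index_entries, line 16
  11 — index_entries, line 17
  12 — audit_lot, line 32
  13 — main, line 55
  14 — rate_window, line 44
  15 — map_offsets, line 37
  16 — map_offsets, line 40
  17 — rate_window, line 46
  18 — main, line 57
A correct fix: line 58: replace `limit + limit` with `limit + step`.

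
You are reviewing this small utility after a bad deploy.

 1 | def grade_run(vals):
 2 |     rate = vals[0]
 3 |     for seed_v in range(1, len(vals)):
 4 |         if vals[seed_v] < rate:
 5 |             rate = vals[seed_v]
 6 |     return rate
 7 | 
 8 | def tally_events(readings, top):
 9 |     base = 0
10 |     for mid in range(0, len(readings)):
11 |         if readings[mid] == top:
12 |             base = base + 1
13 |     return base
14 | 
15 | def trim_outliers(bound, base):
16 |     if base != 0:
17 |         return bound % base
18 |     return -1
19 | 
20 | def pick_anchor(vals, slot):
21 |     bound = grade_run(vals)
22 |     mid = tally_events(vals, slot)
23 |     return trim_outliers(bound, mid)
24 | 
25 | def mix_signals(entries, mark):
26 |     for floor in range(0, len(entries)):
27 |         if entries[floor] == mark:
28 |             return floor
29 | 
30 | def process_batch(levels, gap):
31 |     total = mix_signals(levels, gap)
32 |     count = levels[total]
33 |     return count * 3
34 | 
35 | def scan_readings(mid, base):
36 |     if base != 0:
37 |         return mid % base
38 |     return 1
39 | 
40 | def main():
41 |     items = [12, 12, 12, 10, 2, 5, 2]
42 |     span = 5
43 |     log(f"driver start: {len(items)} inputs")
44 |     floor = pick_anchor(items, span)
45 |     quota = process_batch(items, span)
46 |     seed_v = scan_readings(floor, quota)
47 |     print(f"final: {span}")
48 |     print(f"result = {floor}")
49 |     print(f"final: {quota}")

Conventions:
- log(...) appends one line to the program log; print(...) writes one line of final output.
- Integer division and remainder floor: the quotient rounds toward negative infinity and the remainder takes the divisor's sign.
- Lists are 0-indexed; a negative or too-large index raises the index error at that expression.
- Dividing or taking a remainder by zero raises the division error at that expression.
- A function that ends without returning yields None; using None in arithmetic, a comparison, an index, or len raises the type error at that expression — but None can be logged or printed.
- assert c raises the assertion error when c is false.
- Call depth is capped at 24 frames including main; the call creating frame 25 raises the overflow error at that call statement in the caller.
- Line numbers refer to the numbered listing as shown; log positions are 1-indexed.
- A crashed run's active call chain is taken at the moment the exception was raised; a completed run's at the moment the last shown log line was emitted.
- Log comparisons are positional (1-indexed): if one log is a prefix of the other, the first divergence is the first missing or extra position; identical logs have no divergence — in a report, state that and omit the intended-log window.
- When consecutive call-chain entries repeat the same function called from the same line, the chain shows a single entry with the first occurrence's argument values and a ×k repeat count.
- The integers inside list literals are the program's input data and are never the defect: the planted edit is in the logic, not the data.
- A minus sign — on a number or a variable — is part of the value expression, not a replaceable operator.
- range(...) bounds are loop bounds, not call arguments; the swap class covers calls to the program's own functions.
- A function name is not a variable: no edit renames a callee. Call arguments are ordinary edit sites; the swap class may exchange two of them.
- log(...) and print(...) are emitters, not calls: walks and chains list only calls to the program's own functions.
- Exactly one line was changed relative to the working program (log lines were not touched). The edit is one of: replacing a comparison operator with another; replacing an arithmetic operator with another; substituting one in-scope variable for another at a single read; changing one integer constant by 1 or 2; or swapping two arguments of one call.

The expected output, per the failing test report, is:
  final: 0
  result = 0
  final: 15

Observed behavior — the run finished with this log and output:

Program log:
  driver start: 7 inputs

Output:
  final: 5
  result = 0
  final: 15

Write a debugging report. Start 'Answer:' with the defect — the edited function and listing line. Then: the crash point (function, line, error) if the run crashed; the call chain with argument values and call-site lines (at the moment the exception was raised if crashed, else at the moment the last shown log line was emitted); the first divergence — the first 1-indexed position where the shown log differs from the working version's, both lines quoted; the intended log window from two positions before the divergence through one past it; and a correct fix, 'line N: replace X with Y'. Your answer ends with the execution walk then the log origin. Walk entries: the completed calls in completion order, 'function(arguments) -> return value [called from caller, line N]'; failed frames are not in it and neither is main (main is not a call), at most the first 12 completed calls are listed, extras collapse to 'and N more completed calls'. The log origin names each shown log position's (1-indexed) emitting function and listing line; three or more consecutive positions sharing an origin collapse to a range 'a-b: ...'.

Answer: the defect is in main at line 47.
The tell: Log streams are identical — the defect surfaces only in the printed output.
Call chain: main.
First divergence: none (the log streams are identical).
Execution walk:
  grade_run([12, 12, 12, 10, 2, 5, 2]) -> 2  [called from pick_anchor, line 21]
  tally_events([12, 12, 12, 10, 2, 5, 2], 5) -> 1  [called from pick_anchor, line 22]
  trim_outliers(2, 1) -> 0  [called from pick_anchor, line 23]
  pick_anchor([12, 12, 12, 10, 2, 5, 2], 5) -> 0  [called from main, line 44]
  mix_signals([12, 12, 12, 10, 2, 5, 2], 5) -> 5  [called from process_batch, line 31]
  process_batch([12, 12, 12, 10, 2, 5, 2], 5) -> 15  [called from main, line 45]
  scan_readings(0, 15) -> 0  [called from main, line 46]
Origin of each log line:
  1 — main, line 43
A correct fix: line 47: replace `span` with `seed_v`.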